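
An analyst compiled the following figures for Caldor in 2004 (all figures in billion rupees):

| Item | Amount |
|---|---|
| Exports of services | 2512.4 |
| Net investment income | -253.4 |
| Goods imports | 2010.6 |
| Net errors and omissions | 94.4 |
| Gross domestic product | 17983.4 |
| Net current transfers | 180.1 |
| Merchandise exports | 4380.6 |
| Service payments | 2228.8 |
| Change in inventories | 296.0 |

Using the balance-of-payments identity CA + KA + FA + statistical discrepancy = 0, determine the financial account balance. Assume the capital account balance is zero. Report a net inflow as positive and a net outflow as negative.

Goods balance = 4380.6 - 2010.6 = 2370.0
Services balance = 2512.4 - 2228.8 = 283.6
Trade balance (goods + services) = 2370.0 + 283.6 = 2653.6
Net primary income = -253.4
Net secondary income = 180.1
Current account = 2653.6 + (-253.4) + 180.1 = 2580.3
Financial account = -(2580.3 + 94.4) = -2674.7

-2674.7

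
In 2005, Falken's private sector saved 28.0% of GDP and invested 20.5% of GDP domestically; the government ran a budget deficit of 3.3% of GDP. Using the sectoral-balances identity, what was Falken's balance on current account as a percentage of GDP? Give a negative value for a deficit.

4.2

By the sectoral-balances identity, CA = (S_private - I) + (T - G).
Private balance = 28.0 - 20.5 = 7.5
Government balance (T - G) = -3.3
CA = 7.5 + (-3.3) = 4.2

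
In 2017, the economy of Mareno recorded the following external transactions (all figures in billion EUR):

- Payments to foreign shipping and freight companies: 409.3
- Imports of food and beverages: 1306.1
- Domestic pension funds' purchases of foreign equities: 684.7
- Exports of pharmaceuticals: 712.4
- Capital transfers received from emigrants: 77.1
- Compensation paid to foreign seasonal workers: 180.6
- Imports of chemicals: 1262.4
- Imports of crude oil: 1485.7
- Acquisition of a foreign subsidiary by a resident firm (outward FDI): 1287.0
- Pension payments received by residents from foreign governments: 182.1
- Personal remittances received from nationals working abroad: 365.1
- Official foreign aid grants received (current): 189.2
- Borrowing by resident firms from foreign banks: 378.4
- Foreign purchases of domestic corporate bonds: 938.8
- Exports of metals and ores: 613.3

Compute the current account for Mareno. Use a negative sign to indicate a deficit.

-2582.0

Goods: 712.4 - 1485.7 + 613.3 - 1262.4 - 1306.1 = -2728.5
Services: -409.3
Primary income: -180.6
Secondary income: 365.1 + 189.2 + 182.1 = 736.4
Current account = (-2728.5) + (-409.3) + (-180.6) + 736.4 = -2582.0
(Excluded from the current account — financial account: domestic pension funds' purchases of foreign equities 684.7, acquisition of a foreign subsidiary by a resident firm (outward FDI) 1287.0, borrowing by resident firms from foreign banks 378.4, foreign purchases of domestic corporate bonds 938.8; capital account: capital transfers received from emigrants 77.1.)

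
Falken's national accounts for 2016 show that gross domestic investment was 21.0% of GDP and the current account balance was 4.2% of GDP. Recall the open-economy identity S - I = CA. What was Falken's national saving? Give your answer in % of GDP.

S = I + CA = 21.0 + 4.2 = 25.2

25.2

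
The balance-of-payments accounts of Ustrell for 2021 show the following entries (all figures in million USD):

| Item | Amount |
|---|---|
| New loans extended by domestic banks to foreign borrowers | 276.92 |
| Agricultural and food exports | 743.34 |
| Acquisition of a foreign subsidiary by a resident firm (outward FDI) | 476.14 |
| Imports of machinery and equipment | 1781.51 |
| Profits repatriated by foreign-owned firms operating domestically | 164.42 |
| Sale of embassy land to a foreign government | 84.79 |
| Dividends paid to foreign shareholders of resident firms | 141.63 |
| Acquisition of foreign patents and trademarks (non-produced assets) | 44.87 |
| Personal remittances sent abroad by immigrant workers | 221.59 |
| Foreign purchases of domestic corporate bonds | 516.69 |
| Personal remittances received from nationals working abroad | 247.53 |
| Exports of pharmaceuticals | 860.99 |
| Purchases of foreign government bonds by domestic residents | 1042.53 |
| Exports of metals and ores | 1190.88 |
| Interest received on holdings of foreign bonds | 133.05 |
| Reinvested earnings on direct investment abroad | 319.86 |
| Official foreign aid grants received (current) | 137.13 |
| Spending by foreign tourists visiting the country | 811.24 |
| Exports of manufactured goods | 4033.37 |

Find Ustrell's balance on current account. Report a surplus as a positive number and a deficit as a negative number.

6168.24

Goods: -1781.51 + 1190.88 + 743.34 + 860.99 + 4033.37 = 5047.07
Services: 811.24
Primary income: 319.86 - 141.63 + 133.05 - 164.42 = 146.86
Secondary income: -221.59 + 247.53 + 137.13 = 163.07
Current account = 5047.07 + 811.24 + 146.86 + 163.07 = 6168.24
(Excluded from the current account — financial account: new loans extended by domestic banks to foreign borrowers 276.92, acquisition of a foreign subsidiary by a resident firm (outward FDI) 476.14, foreign purchases of domestic corporate bonds 516.69, purchases of foreign government bonds by domestic residents 1042.53; capital account: sale of embassy land to a foreign government 84.79, acquisition of foreign patents and trademarks (non-produced assets) 44.87.)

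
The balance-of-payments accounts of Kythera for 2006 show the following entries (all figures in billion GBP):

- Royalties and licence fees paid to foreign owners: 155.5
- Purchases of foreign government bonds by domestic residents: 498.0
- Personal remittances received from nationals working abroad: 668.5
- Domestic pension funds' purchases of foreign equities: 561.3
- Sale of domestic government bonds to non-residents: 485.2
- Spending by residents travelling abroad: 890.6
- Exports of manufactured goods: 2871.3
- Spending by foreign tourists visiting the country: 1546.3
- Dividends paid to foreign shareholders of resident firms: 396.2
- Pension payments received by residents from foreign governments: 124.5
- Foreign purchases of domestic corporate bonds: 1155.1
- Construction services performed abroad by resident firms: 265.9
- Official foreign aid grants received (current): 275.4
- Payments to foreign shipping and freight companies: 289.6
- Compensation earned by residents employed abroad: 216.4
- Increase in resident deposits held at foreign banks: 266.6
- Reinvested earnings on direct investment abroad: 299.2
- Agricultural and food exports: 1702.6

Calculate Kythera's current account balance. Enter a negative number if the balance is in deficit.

Goods: 1702.6 + 2871.3 = 4573.9
Services: -155.5 + 1546.3 - 890.6 + 265.9 - 289.6 = 476.5
Primary income: 216.4 + 299.2 - 396.2 = 119.4
Secondary income: 275.4 + 124.5 + 668.5 = 1068.4
Current account = 4573.9 + 476.5 + 119.4 + 1068.4 = 6238.2
(Excluded from the current account — financial account: purchases of foreign government bonds by domestic residents 498.0, domestic pension funds' purchases of foreign equities 561.3, sale of domestic government bonds to non-residents 485.2, foreign purchases of domestic corporate bonds 1155.1, increase in resident deposits held at foreign banks 266.6.)

6238.2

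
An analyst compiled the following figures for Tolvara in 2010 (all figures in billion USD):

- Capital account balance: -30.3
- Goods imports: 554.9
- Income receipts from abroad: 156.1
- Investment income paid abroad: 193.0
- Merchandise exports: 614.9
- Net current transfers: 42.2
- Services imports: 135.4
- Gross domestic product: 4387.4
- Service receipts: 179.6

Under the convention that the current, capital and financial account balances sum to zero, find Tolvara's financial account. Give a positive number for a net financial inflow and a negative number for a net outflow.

-79.2

Goods balance = 614.9 - 554.9 = 60.0
Services balance = 179.6 - 135.4 = 44.2
Trade balance (goods + services) = 60.0 + 44.2 = 104.2
Net primary income = 156.1 - 193.0 = -36.9
Net secondary income = 42.2
Current account = 104.2 + (-36.9) + 42.2 = 109.5
Financial account = -(109.5 + (-30.3)) = -79.2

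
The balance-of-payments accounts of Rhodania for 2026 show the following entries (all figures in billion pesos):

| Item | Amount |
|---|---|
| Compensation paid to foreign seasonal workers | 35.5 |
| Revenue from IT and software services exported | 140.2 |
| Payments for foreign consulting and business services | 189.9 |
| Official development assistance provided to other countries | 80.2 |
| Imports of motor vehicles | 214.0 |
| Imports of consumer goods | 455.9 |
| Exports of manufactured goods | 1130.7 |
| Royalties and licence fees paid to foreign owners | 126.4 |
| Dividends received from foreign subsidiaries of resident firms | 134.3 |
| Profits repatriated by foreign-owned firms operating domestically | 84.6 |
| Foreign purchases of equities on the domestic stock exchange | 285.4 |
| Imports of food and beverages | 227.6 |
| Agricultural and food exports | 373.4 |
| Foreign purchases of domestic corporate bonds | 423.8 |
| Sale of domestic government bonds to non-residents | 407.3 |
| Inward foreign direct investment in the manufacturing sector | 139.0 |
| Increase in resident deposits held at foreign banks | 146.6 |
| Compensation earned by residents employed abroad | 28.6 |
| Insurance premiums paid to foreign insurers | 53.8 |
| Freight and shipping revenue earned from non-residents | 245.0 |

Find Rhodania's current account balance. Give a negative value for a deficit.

Goods: -227.6 - 455.9 + 1130.7 + 373.4 - 214.0 = 606.6
Services: 140.2 - 126.4 + 245.0 - 53.8 - 189.9 = 15.1
Primary income: 28.6 - 35.5 - 84.6 + 134.3 = 42.8
Secondary income: -80.2
Current account = 606.6 + 15.1 + 42.8 + (-80.2) = 584.3
(Excluded from the current account — financial account: foreign purchases of equities on the domestic stock exchange 285.4, foreign purchases of domestic corporate bonds 423.8, sale of domestic government bonds to non-residents 407.3, inward foreign direct investment in the manufacturing sector 139.0, increase in resident deposits held at foreign banks 146.6.)

584.3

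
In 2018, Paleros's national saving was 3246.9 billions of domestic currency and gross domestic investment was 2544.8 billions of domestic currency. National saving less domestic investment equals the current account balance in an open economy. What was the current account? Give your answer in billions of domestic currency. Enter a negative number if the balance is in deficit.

S - I = CA (net lending to the rest of the world).
CA = S - I = 3246.9 - 2544.8 = 702.1

702.1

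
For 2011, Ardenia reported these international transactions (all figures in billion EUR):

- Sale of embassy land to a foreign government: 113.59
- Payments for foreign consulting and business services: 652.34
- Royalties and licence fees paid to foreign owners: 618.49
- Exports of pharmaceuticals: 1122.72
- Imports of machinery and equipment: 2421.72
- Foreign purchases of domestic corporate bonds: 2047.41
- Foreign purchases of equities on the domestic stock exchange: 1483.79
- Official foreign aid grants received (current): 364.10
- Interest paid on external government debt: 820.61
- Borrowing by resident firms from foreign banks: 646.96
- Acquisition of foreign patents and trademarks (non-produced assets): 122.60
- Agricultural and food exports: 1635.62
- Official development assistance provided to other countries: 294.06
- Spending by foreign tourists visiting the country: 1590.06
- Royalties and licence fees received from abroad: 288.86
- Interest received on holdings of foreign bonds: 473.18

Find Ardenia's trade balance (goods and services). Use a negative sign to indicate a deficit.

Goods: 1635.62 - 2421.72 + 1122.72 = 336.62
Services: -652.34 + 1590.06 - 618.49 + 288.86 = 608.09
Trade balance = 336.62 + 608.09 = 944.71
(Excluded from the trade balance — capital account: sale of embassy land to a foreign government 113.59, acquisition of foreign patents and trademarks (non-produced assets) 122.60; financial account: foreign purchases of domestic corporate bonds 2047.41, foreign purchases of equities on the domestic stock exchange 1483.79, borrowing by resident firms from foreign banks 646.96; secondary income: official foreign aid grants received (current) 364.10, official development assistance provided to other countries 294.06; primary income: interest paid on external government debt 820.61, interest received on holdings of foreign bonds 473.18.)

944.71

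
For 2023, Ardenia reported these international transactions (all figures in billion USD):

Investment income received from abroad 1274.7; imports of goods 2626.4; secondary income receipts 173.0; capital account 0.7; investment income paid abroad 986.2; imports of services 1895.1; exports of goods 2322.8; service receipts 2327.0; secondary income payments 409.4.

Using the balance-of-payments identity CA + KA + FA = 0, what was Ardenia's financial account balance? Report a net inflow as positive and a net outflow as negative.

-181.1

Goods balance = 2322.8 - 2626.4 = -303.6
Services balance = 2327.0 - 1895.1 = 431.9
Trade balance (goods + services) = -303.6 + 431.9 = 128.3
Net primary income = 1274.7 - 986.2 = 288.5
Net secondary income = 173.0 - 409.4 = -236.4
Current account = 128.3 + 288.5 + (-236.4) = 180.4
Financial account = -(180.4 + 0.7) = -181.1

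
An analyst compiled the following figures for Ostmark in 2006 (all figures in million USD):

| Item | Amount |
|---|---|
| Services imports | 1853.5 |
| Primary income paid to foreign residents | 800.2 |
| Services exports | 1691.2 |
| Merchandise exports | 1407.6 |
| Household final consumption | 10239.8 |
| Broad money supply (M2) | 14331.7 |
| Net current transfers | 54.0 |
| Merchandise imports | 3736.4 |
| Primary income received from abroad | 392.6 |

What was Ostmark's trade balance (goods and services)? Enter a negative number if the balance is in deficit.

-2491.1

Goods balance = 1407.6 - 3736.4 = -2328.8
Services balance = 1691.2 - 1853.5 = -162.3
Trade balance (goods + services) = -2328.8 + (-162.3) = -2491.1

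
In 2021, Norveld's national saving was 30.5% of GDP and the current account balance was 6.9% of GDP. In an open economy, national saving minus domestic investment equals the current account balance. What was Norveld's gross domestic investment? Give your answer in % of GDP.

23.6

I = S - CA = 30.5 - 6.9 = 23.6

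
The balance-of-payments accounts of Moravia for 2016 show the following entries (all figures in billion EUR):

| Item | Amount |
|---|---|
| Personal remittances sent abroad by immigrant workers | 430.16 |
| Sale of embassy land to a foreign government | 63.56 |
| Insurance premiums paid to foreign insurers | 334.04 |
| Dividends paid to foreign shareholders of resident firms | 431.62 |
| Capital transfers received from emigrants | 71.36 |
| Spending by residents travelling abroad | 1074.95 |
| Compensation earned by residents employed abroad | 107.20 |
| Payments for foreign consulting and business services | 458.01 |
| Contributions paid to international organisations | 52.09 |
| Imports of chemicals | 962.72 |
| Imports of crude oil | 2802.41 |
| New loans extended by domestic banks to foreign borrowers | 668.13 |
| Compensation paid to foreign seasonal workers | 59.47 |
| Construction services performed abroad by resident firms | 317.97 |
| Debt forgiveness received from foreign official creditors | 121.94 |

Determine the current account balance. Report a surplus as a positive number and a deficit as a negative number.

Goods: -2802.41 - 962.72 = -3765.13
Services: -1074.95 + 317.97 - 458.01 - 334.04 = -1549.03
Primary income: -431.62 - 59.47 + 107.20 = -383.89
Secondary income: -430.16 - 52.09 = -482.25
Current account = (-3765.13) + (-1549.03) + (-383.89) + (-482.25) = -6180.30
(Excluded from the current account — capital account: sale of embassy land to a foreign government 63.56, capital transfers received from emigrants 71.36, debt forgiveness received from foreign official creditors 121.94; financial account: new loans extended by domestic banks to foreign borrowers 668.13.)

-6180.30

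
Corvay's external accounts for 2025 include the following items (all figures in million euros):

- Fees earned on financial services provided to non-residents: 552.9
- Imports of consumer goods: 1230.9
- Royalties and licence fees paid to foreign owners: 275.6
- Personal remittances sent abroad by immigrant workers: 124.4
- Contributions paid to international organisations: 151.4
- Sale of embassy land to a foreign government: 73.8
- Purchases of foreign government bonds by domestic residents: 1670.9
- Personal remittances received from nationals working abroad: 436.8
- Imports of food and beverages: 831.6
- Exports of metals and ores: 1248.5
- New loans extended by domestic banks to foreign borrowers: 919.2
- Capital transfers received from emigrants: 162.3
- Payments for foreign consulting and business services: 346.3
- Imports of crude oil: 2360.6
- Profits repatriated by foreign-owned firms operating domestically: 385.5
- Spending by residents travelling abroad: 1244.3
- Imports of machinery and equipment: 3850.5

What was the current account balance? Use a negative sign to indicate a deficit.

Goods: -1230.9 - 3850.5 - 2360.6 - 831.6 + 1248.5 = -7025.1
Services: -1244.3 - 346.3 + 552.9 - 275.6 = -1313.3
Primary income: -385.5
Secondary income: -124.4 + 436.8 - 151.4 = 161.0
Current account = (-7025.1) + (-1313.3) + (-385.5) + 161.0 = -8562.9
(Excluded from the current account — capital account: sale of embassy land to a foreign government 73.8, capital transfers received from emigrants 162.3; financial account: purchases of foreign government bonds by domestic residents 1670.9, new loans extended by domestic banks to foreign borrowers 919.2.)

-8562.9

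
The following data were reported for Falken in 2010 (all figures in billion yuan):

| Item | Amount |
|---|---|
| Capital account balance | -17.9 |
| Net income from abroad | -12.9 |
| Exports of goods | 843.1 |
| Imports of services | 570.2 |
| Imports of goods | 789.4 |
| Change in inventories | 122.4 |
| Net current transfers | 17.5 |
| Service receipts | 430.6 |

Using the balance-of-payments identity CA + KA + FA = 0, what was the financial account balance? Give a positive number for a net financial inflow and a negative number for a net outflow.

Goods balance = 843.1 - 789.4 = 53.7
Services balance = 430.6 - 570.2 = -139.6
Trade balance (goods + services) = 53.7 + (-139.6) = -85.9
Net primary income = -12.9
Net secondary income = 17.5
Current account = -85.9 + (-12.9) + 17.5 = -81.3
Financial account = -(-81.3 + (-17.9)) = 99.2

99.2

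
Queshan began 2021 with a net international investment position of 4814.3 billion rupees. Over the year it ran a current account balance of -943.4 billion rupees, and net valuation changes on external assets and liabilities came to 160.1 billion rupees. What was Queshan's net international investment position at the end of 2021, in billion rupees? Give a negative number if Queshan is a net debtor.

4031.0

Change in NIIP = current account + net valuation change = -943.4 + 160.1 = -783.3
End-of-year NIIP = 4814.3 + (-783.3) = 4031.0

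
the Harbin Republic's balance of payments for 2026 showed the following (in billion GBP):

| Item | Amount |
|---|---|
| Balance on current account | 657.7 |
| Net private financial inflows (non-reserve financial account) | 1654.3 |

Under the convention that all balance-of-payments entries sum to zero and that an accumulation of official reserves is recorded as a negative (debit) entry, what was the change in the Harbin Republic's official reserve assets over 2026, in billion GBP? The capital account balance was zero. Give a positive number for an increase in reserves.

2312.0

Official reserve transactions balance = -(657.7 + 1654.3) = -2312.0
An accumulation of reserves is recorded as a debit (negative entry), so the change in the stock of reserves is the negative of that balance.
Change in official reserves = -(-2312.0) = 2312.0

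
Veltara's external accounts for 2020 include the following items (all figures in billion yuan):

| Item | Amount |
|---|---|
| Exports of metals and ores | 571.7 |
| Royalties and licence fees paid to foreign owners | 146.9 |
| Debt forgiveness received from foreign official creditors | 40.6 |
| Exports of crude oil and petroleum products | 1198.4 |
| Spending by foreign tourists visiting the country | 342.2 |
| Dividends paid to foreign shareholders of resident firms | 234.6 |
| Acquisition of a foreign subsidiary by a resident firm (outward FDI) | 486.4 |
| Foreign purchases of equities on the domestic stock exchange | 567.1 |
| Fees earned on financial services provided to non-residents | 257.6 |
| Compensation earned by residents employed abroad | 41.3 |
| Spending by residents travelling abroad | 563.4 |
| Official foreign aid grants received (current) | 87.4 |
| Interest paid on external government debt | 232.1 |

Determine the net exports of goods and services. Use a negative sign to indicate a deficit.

Goods: 571.7 + 1198.4 = 1770.1
Services: -563.4 - 146.9 + 257.6 + 342.2 = -110.5
Trade balance = 1770.1 + (-110.5) = 1659.6
(Excluded from the trade balance — capital account: debt forgiveness received from foreign official creditors 40.6; primary income: dividends paid to foreign shareholders of resident firms 234.6, compensation earned by residents employed abroad 41.3, interest paid on external government debt 232.1; financial account: acquisition of a foreign subsidiary by a resident firm (outward FDI) 486.4, foreign purchases of equities on the domestic stock exchange 567.1; secondary income: official foreign aid grants received (current) 87.4.)

1659.6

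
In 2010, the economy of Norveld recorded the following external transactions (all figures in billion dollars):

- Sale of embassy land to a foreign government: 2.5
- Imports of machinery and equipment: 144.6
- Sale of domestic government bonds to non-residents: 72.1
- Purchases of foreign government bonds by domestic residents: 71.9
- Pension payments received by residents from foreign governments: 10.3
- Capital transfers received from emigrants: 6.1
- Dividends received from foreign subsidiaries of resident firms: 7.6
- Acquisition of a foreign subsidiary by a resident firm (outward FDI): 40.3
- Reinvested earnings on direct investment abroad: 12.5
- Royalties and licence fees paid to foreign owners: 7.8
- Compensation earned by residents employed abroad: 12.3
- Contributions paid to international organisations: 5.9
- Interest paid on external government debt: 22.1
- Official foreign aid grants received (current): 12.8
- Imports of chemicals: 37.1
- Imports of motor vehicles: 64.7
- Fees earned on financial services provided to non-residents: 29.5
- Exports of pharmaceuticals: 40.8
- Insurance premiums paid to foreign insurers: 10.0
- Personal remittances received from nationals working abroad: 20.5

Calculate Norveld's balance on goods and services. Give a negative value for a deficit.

-193.9

Goods: 40.8 - 37.1 - 144.6 - 64.7 = -205.6
Services: -7.8 + 29.5 - 10.0 = 11.7
Trade balance = -205.6 + 11.7 = -193.9
(Excluded from the trade balance — capital account: sale of embassy land to a foreign government 2.5, capital transfers received from emigrants 6.1; financial account: sale of domestic government bonds to non-residents 72.1, purchases of foreign government bonds by domestic residents 71.9, acquisition of a foreign subsidiary by a resident firm (outward FDI) 40.3; secondary income: pension payments received by residents from foreign governments 10.3, contributions paid to international organisations 5.9, official foreign aid grants received (current) 12.8, personal remittances received from nationals working abroad 20.5; primary income: dividends received from foreign subsidiaries of resident firms 7.6, reinvested earnings on direct investment abroad 12.5, compensation earned by residents employed abroad 12.3, interest paid on external government debt 22.1.)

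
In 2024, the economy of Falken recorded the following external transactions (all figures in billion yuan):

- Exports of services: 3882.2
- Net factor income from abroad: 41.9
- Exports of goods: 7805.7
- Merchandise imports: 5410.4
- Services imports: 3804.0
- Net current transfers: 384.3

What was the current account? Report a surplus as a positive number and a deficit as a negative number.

Goods balance = 7805.7 - 5410.4 = 2395.3
Services balance = 3882.2 - 3804.0 = 78.2
Trade balance (goods + services) = 2395.3 + 78.2 = 2473.5
Net primary income = 41.9
Net secondary income = 384.3
Current account = 2473.5 + 41.9 + 384.3 = 2899.7

2899.7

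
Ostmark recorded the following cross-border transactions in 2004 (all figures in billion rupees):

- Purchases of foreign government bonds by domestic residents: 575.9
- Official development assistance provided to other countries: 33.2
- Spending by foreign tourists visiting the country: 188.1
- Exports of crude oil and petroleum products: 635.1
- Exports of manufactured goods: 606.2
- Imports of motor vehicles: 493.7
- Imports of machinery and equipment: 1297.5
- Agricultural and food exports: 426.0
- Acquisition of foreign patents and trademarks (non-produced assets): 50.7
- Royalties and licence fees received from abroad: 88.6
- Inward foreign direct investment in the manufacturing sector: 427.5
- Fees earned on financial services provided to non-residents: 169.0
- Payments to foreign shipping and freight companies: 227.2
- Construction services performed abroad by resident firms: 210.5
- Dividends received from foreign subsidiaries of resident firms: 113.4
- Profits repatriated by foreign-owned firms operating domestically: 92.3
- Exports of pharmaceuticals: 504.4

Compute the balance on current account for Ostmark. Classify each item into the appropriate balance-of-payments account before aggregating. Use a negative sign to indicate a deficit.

Goods: -493.7 + 426.0 + 635.1 + 606.2 + 504.4 - 1297.5 = 380.5
Services: 188.1 + 210.5 - 227.2 + 169.0 + 88.6 = 429.0
Primary income: 113.4 - 92.3 = 21.1
Secondary income: -33.2
Current account = 380.5 + 429.0 + 21.1 + (-33.2) = 797.4
(Excluded from the current account — financial account: purchases of foreign government bonds by domestic residents 575.9, inward foreign direct investment in the manufacturing sector 427.5; capital account: acquisition of foreign patents and trademarks (non-produced assets) 50.7.)

797.4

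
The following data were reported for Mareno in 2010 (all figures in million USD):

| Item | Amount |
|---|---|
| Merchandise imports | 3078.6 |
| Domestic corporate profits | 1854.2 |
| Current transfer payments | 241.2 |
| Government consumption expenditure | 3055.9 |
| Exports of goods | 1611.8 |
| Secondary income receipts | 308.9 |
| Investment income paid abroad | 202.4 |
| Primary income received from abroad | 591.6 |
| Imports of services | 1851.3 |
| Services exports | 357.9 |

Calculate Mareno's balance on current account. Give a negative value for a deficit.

-2503.3

Goods balance = 1611.8 - 3078.6 = -1466.8
Services balance = 357.9 - 1851.3 = -1493.4
Trade balance (goods + services) = -1466.8 + (-1493.4) = -2960.2
Net primary income = 591.6 - 202.4 = 389.2
Net secondary income = 308.9 - 241.2 = 67.7
Current account = -2960.2 + 389.2 + 67.7 = -2503.3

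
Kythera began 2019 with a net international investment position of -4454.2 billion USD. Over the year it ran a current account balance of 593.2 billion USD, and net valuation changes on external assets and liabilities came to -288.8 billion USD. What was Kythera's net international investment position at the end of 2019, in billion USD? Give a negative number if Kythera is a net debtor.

-4149.8

Change in NIIP = current account + net valuation change = 593.2 + (-288.8) = 304.4
End-of-year NIIP = -4454.2 + 304.4 = -4149.8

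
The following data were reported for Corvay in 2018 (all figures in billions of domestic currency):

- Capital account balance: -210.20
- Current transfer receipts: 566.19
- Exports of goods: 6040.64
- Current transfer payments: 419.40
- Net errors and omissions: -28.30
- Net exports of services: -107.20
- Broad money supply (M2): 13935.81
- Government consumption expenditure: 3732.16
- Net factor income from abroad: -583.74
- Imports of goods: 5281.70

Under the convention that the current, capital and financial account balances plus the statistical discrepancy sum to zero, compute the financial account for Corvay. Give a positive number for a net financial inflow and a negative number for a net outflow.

Goods balance = 6040.64 - 5281.70 = 758.94
Services balance = -107.20
Trade balance (goods + services) = 758.94 + (-107.20) = 651.74
Net primary income = -583.74
Net secondary income = 566.19 - 419.40 = 146.79
Current account = 651.74 + (-583.74) + 146.79 = 214.79
Financial account = -(214.79 + (-210.20) + (-28.30)) = 23.71

23.71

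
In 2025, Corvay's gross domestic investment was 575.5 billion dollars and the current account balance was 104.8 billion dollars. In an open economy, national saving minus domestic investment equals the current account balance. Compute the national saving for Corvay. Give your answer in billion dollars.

S - I = CA (net lending to the rest of the world).
S = I + CA = 575.5 + 104.8 = 680.3

680.3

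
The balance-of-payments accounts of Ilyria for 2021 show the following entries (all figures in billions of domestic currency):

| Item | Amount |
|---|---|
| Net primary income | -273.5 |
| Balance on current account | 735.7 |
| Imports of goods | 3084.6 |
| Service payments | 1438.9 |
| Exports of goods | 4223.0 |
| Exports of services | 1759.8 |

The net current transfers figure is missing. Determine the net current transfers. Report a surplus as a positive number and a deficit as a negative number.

-450.1

Current account = goods balance + services balance + net primary income + net secondary income
Sum of the known components = 1185.8
Net current transfers = CA - (known components) = 735.7 - 1185.8 = -450.1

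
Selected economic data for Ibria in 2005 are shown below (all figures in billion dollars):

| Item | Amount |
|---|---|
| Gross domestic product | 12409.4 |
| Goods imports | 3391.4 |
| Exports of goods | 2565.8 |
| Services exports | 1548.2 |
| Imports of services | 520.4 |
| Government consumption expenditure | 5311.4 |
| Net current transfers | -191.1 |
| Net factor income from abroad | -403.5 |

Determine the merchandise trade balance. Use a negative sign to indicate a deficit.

-825.6

Goods balance = 2565.8 - 3391.4 = -825.6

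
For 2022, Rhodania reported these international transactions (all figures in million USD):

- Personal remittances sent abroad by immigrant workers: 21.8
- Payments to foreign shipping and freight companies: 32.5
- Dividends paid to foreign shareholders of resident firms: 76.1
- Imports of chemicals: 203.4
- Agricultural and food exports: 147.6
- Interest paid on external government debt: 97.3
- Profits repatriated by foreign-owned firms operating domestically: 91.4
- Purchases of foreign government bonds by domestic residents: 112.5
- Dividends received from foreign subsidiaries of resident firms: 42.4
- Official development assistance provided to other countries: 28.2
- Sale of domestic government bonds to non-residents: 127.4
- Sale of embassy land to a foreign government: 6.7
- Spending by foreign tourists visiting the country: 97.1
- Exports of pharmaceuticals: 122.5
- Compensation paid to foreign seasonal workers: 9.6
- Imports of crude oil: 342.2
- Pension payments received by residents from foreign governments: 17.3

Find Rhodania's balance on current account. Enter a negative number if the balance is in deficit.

-475.6

Goods: 147.6 - 203.4 - 342.2 + 122.5 = -275.5
Services: -32.5 + 97.1 = 64.6
Primary income: 42.4 - 97.3 - 9.6 - 91.4 - 76.1 = -232.0
Secondary income: -21.8 - 28.2 + 17.3 = -32.7
Current account = (-275.5) + 64.6 + (-232.0) + (-32.7) = -475.6
(Excluded from the current account — financial account: purchases of foreign government bonds by domestic residents 112.5, sale of domestic government bonds to non-residents 127.4; capital account: sale of embassy land to a foreign government 6.7.)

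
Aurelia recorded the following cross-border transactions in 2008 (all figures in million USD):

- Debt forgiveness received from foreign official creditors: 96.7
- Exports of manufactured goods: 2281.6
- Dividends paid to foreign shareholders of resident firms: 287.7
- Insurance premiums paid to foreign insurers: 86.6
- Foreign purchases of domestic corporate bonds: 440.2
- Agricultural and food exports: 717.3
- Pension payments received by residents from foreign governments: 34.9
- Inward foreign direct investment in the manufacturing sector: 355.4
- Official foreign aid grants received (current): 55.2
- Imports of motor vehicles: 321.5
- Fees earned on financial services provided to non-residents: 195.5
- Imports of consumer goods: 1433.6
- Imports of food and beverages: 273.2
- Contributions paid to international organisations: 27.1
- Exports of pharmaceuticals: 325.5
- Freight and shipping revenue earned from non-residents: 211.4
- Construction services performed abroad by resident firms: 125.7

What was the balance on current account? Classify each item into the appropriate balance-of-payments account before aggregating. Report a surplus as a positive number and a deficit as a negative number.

1517.4

Goods: -273.2 + 325.5 + 717.3 - 321.5 - 1433.6 + 2281.6 = 1296.1
Services: -86.6 + 125.7 + 195.5 + 211.4 = 446.0
Primary income: -287.7
Secondary income: 34.9 - 27.1 + 55.2 = 63.0
Current account = 1296.1 + 446.0 + (-287.7) + 63.0 = 1517.4
(Excluded from the current account — capital account: debt forgiveness received from foreign official creditors 96.7; financial account: foreign purchases of domestic corporate bonds 440.2, inward foreign direct investment in the manufacturing sector 355.4.)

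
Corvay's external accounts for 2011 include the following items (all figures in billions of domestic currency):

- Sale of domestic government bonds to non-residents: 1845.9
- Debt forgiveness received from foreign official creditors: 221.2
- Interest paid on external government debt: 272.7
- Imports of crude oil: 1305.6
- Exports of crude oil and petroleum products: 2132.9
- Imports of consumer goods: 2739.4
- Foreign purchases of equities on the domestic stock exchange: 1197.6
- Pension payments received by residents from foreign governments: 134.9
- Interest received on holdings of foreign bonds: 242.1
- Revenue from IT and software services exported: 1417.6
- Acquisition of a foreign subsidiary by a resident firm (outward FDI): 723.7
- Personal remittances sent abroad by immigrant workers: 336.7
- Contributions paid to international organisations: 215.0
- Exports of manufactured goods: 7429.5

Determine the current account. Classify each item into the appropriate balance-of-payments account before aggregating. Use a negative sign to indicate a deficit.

Goods: -2739.4 - 1305.6 + 7429.5 + 2132.9 = 5517.4
Services: 1417.6
Primary income: 242.1 - 272.7 = -30.6
Secondary income: -336.7 + 134.9 - 215.0 = -416.8
Current account = 5517.4 + 1417.6 + (-30.6) + (-416.8) = 6487.6
(Excluded from the current account — financial account: sale of domestic government bonds to non-residents 1845.9, foreign purchases of equities on the domestic stock exchange 1197.6, acquisition of a foreign subsidiary by a resident firm (outward FDI) 723.7; capital account: debt forgiveness received from foreign official creditors 221.2.)

6487.6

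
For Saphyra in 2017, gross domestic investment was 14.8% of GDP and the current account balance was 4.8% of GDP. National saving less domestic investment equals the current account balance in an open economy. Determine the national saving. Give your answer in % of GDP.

19.6

S = I + CA = 14.8 + 4.8 = 19.6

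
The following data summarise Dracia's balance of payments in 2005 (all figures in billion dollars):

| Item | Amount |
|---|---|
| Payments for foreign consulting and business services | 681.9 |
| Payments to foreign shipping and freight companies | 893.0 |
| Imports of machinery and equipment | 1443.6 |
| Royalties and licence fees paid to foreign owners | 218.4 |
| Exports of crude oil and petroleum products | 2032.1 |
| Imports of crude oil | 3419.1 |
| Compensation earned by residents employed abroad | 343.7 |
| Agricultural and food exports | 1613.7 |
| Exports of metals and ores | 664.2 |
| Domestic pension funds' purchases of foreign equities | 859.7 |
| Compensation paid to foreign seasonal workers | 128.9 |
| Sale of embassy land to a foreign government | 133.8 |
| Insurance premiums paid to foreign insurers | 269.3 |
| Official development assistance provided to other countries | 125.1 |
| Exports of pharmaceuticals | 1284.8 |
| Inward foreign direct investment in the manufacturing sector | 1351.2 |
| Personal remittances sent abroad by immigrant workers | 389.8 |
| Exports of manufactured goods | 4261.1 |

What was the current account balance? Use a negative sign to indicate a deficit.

2630.5

Goods: 664.2 - 3419.1 + 1284.8 + 1613.7 + 2032.1 - 1443.6 + 4261.1 = 4993.2
Services: -218.4 - 269.3 - 681.9 - 893.0 = -2062.6
Primary income: -128.9 + 343.7 = 214.8
Secondary income: -389.8 - 125.1 = -514.9
Current account = 4993.2 + (-2062.6) + 214.8 + (-514.9) = 2630.5
(Excluded from the current account — financial account: domestic pension funds' purchases of foreign equities 859.7, inward foreign direct investment in the manufacturing sector 1351.2; capital account: sale of embassy land to a foreign government 133.8.)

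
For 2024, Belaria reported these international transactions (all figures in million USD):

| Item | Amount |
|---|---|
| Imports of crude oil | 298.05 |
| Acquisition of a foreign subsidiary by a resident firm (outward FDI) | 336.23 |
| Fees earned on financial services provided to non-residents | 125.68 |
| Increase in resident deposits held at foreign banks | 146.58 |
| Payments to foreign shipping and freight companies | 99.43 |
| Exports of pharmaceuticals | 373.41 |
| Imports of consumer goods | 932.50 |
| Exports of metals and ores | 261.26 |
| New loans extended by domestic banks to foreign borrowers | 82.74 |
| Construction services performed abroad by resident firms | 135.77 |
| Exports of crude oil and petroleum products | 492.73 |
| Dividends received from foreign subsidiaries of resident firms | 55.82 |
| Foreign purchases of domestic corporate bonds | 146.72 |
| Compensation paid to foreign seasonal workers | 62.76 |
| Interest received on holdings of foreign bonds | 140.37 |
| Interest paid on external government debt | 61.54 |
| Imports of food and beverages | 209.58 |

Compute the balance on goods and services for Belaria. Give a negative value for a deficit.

-150.71

Goods: 261.26 - 209.58 + 373.41 - 932.50 - 298.05 + 492.73 = -312.73
Services: -99.43 + 125.68 + 135.77 = 162.02
Trade balance = -312.73 + 162.02 = -150.71
(Excluded from the trade balance — financial account: acquisition of a foreign subsidiary by a resident firm (outward FDI) 336.23, increase in resident deposits held at foreign banks 146.58, new loans extended by domestic banks to foreign borrowers 82.74, foreign purchases of domestic corporate bonds 146.72; primary income: dividends received from foreign subsidiaries of resident firms 55.82, compensation paid to foreign seasonal workers 62.76, interest received on holdings of foreign bonds 140.37, interest paid on external government debt 61.54.)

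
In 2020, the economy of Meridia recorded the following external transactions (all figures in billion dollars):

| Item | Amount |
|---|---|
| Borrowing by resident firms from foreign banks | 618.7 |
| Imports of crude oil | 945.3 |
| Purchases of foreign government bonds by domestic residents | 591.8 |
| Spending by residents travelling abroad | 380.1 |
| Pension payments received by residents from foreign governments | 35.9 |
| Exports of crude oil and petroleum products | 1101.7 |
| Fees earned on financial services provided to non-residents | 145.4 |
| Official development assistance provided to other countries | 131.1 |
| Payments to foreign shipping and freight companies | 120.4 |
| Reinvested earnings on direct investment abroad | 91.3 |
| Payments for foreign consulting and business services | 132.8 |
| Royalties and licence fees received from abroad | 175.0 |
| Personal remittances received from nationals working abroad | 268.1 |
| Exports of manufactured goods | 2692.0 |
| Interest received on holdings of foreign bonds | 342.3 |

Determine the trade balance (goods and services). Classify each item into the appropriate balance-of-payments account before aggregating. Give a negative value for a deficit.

2535.5

Goods: 2692.0 - 945.3 + 1101.7 = 2848.4
Services: -120.4 + 145.4 - 380.1 - 132.8 + 175.0 = -312.9
Trade balance = 2848.4 + (-312.9) = 2535.5
(Excluded from the trade balance — financial account: borrowing by resident firms from foreign banks 618.7, purchases of foreign government bonds by domestic residents 591.8; secondary income: pension payments received by residents from foreign governments 35.9, official development assistance provided to other countries 131.1, personal remittances received from nationals working abroad 268.1; primary income: reinvested earnings on direct investment abroad 91.3, interest received on holdings of foreign bonds 342.3.)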